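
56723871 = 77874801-21150930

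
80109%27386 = 25337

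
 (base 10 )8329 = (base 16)2089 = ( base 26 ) c89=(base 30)97j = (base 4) 2002021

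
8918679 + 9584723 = 18503402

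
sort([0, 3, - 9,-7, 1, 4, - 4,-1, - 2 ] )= [-9, - 7, - 4, - 2,-1, 0,1,3,4] 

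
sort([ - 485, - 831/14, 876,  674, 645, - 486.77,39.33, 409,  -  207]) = [ - 486.77, - 485, - 207, - 831/14,39.33, 409, 645,  674, 876]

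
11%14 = 11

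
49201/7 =7028 +5/7  =  7028.71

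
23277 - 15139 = 8138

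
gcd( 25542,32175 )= 99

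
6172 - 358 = 5814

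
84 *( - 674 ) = -56616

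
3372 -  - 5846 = 9218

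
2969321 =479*6199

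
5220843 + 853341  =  6074184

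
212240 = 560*379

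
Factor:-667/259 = -7^( - 1 ) * 23^1*29^1*37^(-1 )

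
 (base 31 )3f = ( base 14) 7a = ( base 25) 48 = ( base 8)154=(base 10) 108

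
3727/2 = 3727/2 = 1863.50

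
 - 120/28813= - 120/28813= - 0.00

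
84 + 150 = 234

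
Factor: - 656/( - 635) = 2^4*5^( - 1)*41^1*127^( -1 )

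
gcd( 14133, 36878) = 1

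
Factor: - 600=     -  2^3 * 3^1* 5^2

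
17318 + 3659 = 20977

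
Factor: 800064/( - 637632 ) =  - 463/369 = - 3^( - 2) *41^ (  -  1 )*463^1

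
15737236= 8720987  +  7016249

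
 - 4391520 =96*( - 45745) 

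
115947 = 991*117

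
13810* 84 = 1160040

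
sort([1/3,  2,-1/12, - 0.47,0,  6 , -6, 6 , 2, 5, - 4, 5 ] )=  [ - 6,- 4,-0.47, - 1/12,0,1/3, 2,2, 5, 5, 6, 6 ]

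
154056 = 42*3668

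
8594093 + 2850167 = 11444260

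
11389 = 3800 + 7589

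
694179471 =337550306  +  356629165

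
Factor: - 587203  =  -103^1*5701^1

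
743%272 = 199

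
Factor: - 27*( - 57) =3^4*19^1 = 1539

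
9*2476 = 22284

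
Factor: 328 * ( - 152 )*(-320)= 2^12*5^1 * 19^1*41^1=15953920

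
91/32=2 + 27/32 =2.84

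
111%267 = 111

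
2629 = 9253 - 6624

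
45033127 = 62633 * 719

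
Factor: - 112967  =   - 112967^1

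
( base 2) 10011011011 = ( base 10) 1243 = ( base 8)2333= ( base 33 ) 14m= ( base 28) 1GB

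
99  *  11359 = 1124541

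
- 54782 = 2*(- 27391) 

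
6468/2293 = 2+1882/2293 = 2.82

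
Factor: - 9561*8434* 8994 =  - 725253441156 = - 2^2*3^2* 1499^1*3187^1*4217^1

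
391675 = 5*78335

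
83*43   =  3569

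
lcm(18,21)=126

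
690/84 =8+3/14 = 8.21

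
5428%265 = 128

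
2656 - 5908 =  - 3252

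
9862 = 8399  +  1463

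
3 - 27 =-24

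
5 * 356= 1780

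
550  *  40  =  22000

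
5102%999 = 107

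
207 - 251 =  - 44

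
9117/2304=1013/256 = 3.96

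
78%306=78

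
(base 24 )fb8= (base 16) 22d0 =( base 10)8912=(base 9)13202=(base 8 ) 21320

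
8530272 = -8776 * (-972)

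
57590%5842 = 5012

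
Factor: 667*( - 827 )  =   - 551609 = - 23^1*29^1*827^1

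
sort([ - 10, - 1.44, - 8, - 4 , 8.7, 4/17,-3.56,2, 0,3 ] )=[-10,-8, - 4,-3.56, - 1.44, 0,4/17,2,3,8.7 ]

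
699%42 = 27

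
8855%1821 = 1571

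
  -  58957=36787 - 95744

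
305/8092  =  305/8092 = 0.04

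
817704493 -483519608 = 334184885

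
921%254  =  159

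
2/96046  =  1/48023 = 0.00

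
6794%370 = 134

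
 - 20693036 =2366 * ( - 8746) 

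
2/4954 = 1/2477 = 0.00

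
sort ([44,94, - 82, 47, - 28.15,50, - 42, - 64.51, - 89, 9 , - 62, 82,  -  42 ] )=[ - 89, - 82, - 64.51, - 62,-42, - 42, - 28.15 , 9, 44,47, 50, 82, 94 ] 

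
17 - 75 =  - 58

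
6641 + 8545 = 15186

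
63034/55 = 1146 + 4/55= 1146.07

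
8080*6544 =52875520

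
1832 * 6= 10992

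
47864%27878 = 19986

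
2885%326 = 277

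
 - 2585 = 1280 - 3865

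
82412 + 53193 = 135605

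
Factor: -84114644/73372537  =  -2^2*7^( -1)*157^( - 1 )*66763^ ( - 1 )*21028661^1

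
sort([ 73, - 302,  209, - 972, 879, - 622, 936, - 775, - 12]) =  [ - 972 , - 775,-622, - 302, - 12, 73, 209, 879, 936] 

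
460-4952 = -4492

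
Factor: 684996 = 2^2*3^1*13^1 * 4391^1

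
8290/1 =8290 = 8290.00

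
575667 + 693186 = 1268853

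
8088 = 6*1348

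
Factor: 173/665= 5^(- 1)*7^(  -  1)*19^(-1)*173^1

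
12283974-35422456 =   -  23138482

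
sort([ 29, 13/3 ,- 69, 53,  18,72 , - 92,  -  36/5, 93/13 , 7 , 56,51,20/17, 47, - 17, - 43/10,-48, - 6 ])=[-92,-69,  -  48, - 17,-36/5, - 6,-43/10, 20/17, 13/3, 7, 93/13,18,29,  47,  51, 53, 56, 72 ] 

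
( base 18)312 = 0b1111100000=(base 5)12432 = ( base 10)992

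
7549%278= 43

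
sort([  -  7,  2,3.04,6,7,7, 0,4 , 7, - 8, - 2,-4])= [ - 8, - 7, - 4 , - 2, 0, 2,3.04,4, 6, 7,7,7 ] 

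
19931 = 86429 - 66498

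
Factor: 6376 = 2^3 *797^1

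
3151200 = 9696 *325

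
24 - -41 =65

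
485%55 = 45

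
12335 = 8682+3653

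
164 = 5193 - 5029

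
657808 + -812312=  - 154504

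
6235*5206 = 32459410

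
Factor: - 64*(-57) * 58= 2^7*3^1*19^1*29^1 = 211584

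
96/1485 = 32/495 = 0.06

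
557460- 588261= - 30801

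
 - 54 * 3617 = - 195318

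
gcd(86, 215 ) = 43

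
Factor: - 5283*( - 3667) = 19372761 =3^2*19^1*193^1 * 587^1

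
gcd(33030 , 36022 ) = 2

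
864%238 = 150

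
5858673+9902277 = 15760950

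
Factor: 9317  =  7^1*11^3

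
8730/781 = 8730/781 = 11.18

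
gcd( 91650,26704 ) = 2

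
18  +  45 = 63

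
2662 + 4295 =6957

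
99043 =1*99043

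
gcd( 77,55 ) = 11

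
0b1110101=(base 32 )3l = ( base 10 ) 117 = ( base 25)4h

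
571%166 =73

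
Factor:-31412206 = - 2^1*7^1 * 19^1*269^1*439^1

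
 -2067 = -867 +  - 1200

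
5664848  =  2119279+3545569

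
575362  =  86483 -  - 488879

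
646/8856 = 323/4428= 0.07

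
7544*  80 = 603520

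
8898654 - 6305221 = 2593433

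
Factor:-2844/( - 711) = 2^2 = 4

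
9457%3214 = 3029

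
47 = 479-432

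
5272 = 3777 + 1495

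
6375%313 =115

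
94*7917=744198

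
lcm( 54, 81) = 162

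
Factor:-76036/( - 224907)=2^2*3^ (  -  1)*61^( - 1 )*1229^( -1)*19009^1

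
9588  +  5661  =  15249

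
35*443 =15505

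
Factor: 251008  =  2^7*37^1 * 53^1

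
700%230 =10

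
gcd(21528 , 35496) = 72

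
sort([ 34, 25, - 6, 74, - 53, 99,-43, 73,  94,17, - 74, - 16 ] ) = [ - 74, - 53, -43, - 16, - 6,17, 25,34,73,  74,94, 99 ]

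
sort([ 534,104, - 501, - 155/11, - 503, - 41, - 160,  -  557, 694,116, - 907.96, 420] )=[ - 907.96,  -  557, - 503 , -501, - 160, - 41, - 155/11, 104, 116,  420,534, 694]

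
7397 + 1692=9089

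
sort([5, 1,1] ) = [1,1,5]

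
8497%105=97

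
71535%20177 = 11004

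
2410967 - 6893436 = -4482469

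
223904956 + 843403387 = 1067308343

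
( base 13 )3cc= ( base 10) 675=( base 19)1GA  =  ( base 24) 143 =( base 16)2A3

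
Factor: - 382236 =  - 2^2 * 3^1 * 53^1* 601^1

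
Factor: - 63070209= -3^2*23^1 *304687^1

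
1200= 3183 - 1983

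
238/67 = 3 + 37/67 =3.55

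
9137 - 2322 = 6815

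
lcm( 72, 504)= 504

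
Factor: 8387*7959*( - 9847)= - 657308253651 = - 3^1*7^1 * 43^1*229^1*379^1*8387^1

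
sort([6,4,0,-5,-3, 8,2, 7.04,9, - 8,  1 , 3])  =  [ - 8, - 5, - 3 , 0, 1, 2,3,4, 6,7.04,8,  9 ]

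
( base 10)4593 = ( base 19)cde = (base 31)4O5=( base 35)3Q8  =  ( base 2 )1000111110001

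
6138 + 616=6754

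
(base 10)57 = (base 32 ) 1p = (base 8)71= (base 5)212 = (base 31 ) 1Q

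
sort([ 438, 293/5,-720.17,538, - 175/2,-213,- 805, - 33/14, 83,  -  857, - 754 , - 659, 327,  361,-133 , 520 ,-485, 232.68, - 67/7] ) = [-857, - 805, - 754, - 720.17, - 659, - 485, - 213, - 133, -175/2, -67/7, -33/14,293/5, 83,232.68, 327, 361, 438,520, 538]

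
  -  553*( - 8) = 4424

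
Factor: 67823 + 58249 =126072 = 2^3  *  3^2*17^1*103^1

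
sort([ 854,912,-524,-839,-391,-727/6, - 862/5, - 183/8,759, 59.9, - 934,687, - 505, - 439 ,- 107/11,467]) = [-934, - 839,- 524, - 505,-439, - 391,-862/5, - 727/6, - 183/8, - 107/11,59.9,467,687,759, 854,912]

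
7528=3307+4221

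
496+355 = 851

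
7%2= 1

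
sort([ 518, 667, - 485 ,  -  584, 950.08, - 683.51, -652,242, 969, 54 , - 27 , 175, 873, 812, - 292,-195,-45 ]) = [-683.51, - 652 , - 584, - 485, - 292, - 195,  -  45, - 27,54, 175 , 242,518 , 667 , 812,873, 950.08,969]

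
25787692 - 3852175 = 21935517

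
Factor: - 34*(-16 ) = 2^5*17^1 = 544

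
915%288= 51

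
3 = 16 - 13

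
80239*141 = 11313699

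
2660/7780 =133/389 = 0.34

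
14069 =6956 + 7113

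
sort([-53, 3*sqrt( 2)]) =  [-53,  3*sqrt(2) ]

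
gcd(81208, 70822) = 2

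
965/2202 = 965/2202 = 0.44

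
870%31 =2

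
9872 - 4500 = 5372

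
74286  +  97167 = 171453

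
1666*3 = 4998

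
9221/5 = 9221/5 = 1844.20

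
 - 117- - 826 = 709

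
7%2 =1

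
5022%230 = 192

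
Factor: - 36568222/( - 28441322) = 18284111/14220661 = 7^( - 1)*13^(-1)*31^( - 1 )*71^( - 2)*1249^1*14639^1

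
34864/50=697 + 7/25=697.28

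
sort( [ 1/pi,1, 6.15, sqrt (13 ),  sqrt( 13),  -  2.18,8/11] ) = [- 2.18, 1/pi, 8/11,1, sqrt( 13 ), sqrt(13), 6.15 ]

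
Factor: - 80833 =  - 80833^1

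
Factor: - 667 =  - 23^1*29^1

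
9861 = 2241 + 7620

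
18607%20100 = 18607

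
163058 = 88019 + 75039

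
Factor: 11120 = 2^4*5^1*139^1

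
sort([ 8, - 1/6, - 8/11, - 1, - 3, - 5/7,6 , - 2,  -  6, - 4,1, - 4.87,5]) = [ - 6, - 4.87, - 4, - 3,-2, - 1, - 8/11,-5/7,-1/6,1,5,  6,8]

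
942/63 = 314/21 = 14.95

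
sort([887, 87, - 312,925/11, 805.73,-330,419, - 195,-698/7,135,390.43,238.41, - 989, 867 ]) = [ - 989, - 330, - 312, -195, - 698/7, 925/11,87,135,  238.41,390.43, 419,805.73,867,887 ] 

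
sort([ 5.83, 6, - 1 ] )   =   [ - 1 , 5.83,6]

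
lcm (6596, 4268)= 72556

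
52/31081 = 52/31081 = 0.00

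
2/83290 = 1/41645 = 0.00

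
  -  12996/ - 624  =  1083/52 = 20.83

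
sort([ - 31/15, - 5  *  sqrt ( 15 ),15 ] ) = [ - 5 * sqrt( 15), - 31/15,15]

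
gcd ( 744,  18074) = 2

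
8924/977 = 8924/977 = 9.13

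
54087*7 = 378609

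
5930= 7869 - 1939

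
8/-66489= - 8/66489  =  - 0.00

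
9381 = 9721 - 340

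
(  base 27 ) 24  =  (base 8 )72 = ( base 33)1P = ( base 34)1O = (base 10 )58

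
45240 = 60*754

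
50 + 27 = 77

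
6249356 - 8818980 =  - 2569624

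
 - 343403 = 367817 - 711220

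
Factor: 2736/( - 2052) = - 4/3  =  - 2^2*3^(- 1)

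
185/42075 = 37/8415 = 0.00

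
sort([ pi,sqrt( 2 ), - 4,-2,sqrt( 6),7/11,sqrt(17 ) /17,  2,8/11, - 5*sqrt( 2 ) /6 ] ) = [ - 4, - 2, - 5 * sqrt( 2)/6,  sqrt (17)/17 , 7/11,8/11, sqrt( 2),2,sqrt( 6),  pi ]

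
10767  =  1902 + 8865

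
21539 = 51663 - 30124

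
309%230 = 79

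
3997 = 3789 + 208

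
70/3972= 35/1986 =0.02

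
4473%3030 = 1443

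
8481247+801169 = 9282416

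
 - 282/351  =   - 1+23/117 = - 0.80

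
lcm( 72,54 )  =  216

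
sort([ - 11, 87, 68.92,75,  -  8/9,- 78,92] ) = [ - 78,- 11, - 8/9, 68.92,75,87,92]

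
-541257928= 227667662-768925590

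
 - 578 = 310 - 888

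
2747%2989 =2747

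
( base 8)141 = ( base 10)97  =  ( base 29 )3A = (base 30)37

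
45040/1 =45040=45040.00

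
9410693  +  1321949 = 10732642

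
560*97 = 54320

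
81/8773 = 81/8773= 0.01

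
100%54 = 46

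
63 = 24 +39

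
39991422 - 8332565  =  31658857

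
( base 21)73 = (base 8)226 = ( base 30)50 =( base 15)a0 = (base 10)150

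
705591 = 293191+412400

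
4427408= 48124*92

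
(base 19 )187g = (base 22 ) K9I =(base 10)9896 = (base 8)23250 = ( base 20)14eg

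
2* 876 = 1752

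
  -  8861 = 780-9641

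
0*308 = 0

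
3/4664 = 3/4664 = 0.00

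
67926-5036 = 62890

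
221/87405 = 221/87405 = 0.00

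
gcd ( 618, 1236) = 618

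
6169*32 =197408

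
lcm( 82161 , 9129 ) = 82161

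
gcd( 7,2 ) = 1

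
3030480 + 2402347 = 5432827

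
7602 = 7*1086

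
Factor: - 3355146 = -2^1*3^2*186397^1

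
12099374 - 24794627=-12695253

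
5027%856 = 747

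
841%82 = 21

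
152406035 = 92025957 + 60380078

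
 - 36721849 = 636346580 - 673068429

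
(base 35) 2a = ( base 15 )55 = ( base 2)1010000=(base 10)80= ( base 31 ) 2i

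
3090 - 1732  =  1358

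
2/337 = 2/337 = 0.01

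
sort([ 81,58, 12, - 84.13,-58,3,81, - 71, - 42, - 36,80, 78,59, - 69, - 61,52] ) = [ - 84.13, - 71, - 69, - 61, - 58,-42,-36, 3,12,52, 58,59,  78,  80,81, 81]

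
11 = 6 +5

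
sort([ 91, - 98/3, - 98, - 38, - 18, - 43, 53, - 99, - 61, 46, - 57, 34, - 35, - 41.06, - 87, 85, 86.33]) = [ - 99, - 98, - 87,-61, - 57, - 43, - 41.06, - 38, - 35,-98/3, - 18, 34, 46 , 53,85 , 86.33, 91] 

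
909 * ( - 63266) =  - 57508794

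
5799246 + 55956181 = 61755427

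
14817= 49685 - 34868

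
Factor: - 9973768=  - 2^3*7^1*178103^1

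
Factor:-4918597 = -47^1*104651^1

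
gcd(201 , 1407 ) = 201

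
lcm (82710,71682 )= 1075230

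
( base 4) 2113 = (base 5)1101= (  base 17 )8f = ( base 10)151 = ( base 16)97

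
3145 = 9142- 5997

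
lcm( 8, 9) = 72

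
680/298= 2 + 42/149=2.28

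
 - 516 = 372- 888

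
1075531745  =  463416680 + 612115065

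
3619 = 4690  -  1071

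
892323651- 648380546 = 243943105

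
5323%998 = 333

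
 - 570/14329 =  - 570/14329 = - 0.04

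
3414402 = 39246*87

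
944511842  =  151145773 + 793366069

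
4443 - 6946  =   - 2503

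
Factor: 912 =2^4*3^1*19^1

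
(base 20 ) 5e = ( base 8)162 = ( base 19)60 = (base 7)222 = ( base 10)114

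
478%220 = 38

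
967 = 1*967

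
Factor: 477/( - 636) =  - 3/4 = -2^( - 2)*3^1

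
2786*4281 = 11926866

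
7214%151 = 117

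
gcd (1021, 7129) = 1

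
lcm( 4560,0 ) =0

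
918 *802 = 736236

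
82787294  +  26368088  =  109155382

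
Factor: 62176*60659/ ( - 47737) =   -  3771533984/47737 = -2^5*29^1*67^1*47737^( - 1 )*60659^1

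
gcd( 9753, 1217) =1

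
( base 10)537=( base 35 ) FC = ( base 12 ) 389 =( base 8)1031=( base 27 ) JO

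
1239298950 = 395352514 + 843946436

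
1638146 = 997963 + 640183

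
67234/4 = 33617/2=16808.50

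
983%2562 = 983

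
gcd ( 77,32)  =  1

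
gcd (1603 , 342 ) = 1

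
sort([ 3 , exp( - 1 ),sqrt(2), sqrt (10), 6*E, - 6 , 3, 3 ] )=[ - 6,exp( - 1 ),sqrt (2),3, 3, 3, sqrt ( 10),6 *E]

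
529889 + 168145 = 698034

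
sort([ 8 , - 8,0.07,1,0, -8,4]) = [ - 8, - 8, 0, 0.07, 1,4, 8 ]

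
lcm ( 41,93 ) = 3813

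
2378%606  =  560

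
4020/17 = 4020/17 = 236.47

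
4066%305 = 101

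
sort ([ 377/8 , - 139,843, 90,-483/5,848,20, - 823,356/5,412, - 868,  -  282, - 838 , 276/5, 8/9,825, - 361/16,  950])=[ - 868, -838, - 823, - 282,-139,-483/5, - 361/16,8/9, 20 , 377/8,276/5, 356/5,90,412,  825,843,848,950]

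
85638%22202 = 19032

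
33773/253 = 33773/253 = 133.49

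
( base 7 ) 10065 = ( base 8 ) 4620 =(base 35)1yx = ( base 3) 10100200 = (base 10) 2448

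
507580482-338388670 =169191812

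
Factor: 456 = 2^3 * 3^1*19^1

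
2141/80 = 2141/80 = 26.76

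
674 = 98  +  576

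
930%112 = 34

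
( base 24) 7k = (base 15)c8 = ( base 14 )D6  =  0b10111100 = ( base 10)188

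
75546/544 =138+237/272 = 138.87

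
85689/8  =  10711+1/8= 10711.12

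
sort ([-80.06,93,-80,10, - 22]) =[  -  80.06, - 80, - 22,10, 93 ] 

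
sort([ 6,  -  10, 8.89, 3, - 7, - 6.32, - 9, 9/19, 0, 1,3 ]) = [ - 10 ,-9, - 7, - 6.32,  0,9/19, 1, 3, 3, 6, 8.89 ] 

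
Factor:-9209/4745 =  - 5^(-1) * 13^( - 1 )*73^(-1) * 9209^1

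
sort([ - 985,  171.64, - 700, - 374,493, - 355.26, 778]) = [ - 985 , - 700, - 374, - 355.26, 171.64, 493 , 778] 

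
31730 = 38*835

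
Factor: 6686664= 2^3*3^1*278611^1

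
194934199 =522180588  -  327246389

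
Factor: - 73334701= - 11^1*6666791^1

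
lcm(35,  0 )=0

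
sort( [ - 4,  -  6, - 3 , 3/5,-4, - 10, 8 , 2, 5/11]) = [ - 10,-6,-4,  -  4,-3,  5/11,3/5, 2 , 8] 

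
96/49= 1 + 47/49 = 1.96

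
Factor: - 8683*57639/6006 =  - 2^( - 1 )*7^( - 1)*11^(- 1 )*13^( - 1)*19^1*457^1*19213^1 = - 166826479/2002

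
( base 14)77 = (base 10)105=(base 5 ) 410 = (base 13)81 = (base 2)1101001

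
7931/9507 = 7931/9507=0.83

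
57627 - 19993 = 37634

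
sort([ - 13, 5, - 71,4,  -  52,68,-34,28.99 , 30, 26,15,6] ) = [  -  71, - 52, - 34, - 13,  4, 5,6,15,  26,28.99,  30,68]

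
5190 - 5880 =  - 690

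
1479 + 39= 1518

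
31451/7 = 4493 = 4493.00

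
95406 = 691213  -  595807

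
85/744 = 85/744 = 0.11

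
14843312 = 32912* 451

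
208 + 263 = 471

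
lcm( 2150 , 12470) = 62350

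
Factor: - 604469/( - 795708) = 2^(  -  2) * 3^( - 2)*17^1*23^ (-1 )*37^1 = 629/828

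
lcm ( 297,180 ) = 5940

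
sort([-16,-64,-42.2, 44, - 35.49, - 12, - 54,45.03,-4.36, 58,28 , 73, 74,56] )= [-64,- 54, - 42.2, - 35.49,-16, - 12,-4.36,28,44,45.03,56, 58,73, 74 ] 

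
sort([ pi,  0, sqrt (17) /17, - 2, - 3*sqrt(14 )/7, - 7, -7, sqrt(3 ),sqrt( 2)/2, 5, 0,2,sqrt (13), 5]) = [ -7, - 7, -2,  -  3*sqrt( 14 ) /7,0,0,  sqrt(17 )/17 , sqrt( 2)/2,sqrt( 3 ),2, pi, sqrt(13 ),5,5]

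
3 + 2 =5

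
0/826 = 0 = 0.00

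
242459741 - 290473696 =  - 48013955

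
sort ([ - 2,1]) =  [ - 2,1]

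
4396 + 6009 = 10405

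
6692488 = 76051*88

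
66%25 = 16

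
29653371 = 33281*891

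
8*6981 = 55848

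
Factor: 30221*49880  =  2^3 * 5^1*29^1*43^1*47^1 * 643^1 =1507423480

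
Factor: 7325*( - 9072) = - 2^4 * 3^4*5^2*7^1 * 293^1= - 66452400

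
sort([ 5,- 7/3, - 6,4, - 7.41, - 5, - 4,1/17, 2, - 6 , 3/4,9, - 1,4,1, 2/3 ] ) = [ - 7.41, - 6, - 6, - 5, - 4, - 7/3, - 1, 1/17,2/3,3/4,1,2, 4,4,5,  9 ] 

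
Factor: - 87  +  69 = - 18 = - 2^1*3^2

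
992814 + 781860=1774674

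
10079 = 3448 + 6631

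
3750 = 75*50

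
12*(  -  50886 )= - 610632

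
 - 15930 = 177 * ( - 90) 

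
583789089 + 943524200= 1527313289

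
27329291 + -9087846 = 18241445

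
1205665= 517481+688184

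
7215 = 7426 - 211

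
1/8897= 1/8897= 0.00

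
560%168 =56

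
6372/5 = 6372/5 = 1274.40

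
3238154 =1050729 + 2187425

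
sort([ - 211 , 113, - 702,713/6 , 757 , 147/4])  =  [-702, - 211,  147/4,  113, 713/6 , 757]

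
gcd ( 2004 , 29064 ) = 12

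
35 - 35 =0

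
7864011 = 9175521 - 1311510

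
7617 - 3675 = 3942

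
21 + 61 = 82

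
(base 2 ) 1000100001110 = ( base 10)4366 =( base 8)10416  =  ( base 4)1010032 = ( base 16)110e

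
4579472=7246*632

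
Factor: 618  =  2^1*3^1*103^1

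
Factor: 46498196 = 2^2*17^1*37^1*18481^1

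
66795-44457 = 22338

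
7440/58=3720/29 = 128.28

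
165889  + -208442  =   - 42553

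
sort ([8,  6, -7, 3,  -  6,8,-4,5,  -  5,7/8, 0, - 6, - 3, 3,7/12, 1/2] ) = [-7, - 6 , - 6, - 5 , - 4, - 3,  0, 1/2,7/12,7/8, 3, 3, 5, 6,  8, 8]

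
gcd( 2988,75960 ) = 36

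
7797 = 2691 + 5106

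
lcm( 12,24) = 24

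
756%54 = 0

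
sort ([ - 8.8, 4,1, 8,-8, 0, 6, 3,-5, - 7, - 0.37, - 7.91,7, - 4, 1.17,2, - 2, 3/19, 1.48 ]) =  [ - 8.8, - 8, - 7.91, - 7, - 5, -4,-2, - 0.37, 0,3/19, 1,1.17,1.48, 2, 3, 4, 6, 7, 8 ] 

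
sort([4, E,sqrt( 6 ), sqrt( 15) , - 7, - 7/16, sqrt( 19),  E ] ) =[ - 7,-7/16, sqrt ( 6),  E, E, sqrt( 15 ),4,sqrt( 19) ]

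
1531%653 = 225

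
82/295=82/295  =  0.28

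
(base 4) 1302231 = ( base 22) f3f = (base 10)7341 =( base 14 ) 2965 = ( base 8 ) 16255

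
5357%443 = 41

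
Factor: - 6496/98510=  - 3248/49255 = -2^4*5^( - 1 )*7^1 * 29^1*9851^ ( - 1)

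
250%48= 10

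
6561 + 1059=7620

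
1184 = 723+461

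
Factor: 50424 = 2^3*3^1*11^1*191^1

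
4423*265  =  1172095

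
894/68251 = 894/68251  =  0.01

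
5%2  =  1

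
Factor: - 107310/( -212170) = 219/433 = 3^1*73^1*433^( - 1)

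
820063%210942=187237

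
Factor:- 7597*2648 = -2^3*71^1 * 107^1*331^1 = - 20116856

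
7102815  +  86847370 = 93950185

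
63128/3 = 21042 + 2/3  =  21042.67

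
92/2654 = 46/1327 = 0.03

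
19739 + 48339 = 68078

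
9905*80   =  792400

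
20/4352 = 5/1088 = 0.00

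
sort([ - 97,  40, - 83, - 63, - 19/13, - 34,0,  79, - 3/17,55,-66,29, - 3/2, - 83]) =[ - 97, - 83, - 83, - 66, - 63, - 34, - 3/2, - 19/13, - 3/17,0,29,40,  55,79]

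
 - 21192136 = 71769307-92961443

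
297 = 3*99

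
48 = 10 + 38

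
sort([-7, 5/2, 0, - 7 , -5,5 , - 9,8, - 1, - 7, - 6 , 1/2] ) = [ -9, - 7,-7, - 7, - 6, - 5, - 1, 0,1/2, 5/2, 5,8] 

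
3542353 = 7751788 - 4209435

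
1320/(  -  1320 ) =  - 1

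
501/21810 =167/7270 = 0.02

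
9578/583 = 16 + 250/583=16.43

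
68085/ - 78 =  - 873 + 3/26=- 872.88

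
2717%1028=661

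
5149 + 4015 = 9164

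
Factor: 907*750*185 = 2^1*3^1*5^4*37^1*907^1  =  125846250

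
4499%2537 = 1962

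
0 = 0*7682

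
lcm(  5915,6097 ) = 396305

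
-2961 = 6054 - 9015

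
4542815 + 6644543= 11187358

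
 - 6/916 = -1  +  455/458= -0.01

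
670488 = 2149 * 312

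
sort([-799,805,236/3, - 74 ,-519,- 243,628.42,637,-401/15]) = [ - 799, - 519,  -  243 , - 74,  -  401/15 , 236/3 , 628.42, 637,805]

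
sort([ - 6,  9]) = [ - 6,9]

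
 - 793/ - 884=61/68  =  0.90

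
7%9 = 7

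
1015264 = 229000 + 786264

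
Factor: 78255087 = 3^1*26085029^1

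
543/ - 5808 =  -181/1936 = - 0.09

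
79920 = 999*80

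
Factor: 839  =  839^1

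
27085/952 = 27085/952 =28.45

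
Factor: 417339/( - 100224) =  - 2^( - 7 )*13^1*41^1 = -533/128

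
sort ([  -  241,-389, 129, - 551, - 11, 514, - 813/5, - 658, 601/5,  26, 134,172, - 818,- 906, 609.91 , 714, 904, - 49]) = [ - 906  ,-818, - 658, - 551, - 389, - 241, - 813/5, - 49 , - 11,26, 601/5, 129, 134, 172 , 514, 609.91 , 714, 904 ] 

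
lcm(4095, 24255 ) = 315315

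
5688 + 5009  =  10697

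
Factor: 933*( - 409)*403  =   - 3^1*13^1*31^1*311^1*409^1 = - 153783591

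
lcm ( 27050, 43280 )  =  216400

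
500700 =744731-244031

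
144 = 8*18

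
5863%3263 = 2600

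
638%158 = 6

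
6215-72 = 6143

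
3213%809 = 786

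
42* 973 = 40866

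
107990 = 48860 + 59130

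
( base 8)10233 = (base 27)5mc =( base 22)8h5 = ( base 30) 4LL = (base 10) 4251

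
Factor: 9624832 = 2^8*7^1*41^1*131^1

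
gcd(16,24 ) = 8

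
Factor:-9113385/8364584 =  - 2^ ( - 3 )  *  3^1*5^1*751^1*809^1*1045573^(-1 )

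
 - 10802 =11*( - 982 ) 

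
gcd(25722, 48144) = 6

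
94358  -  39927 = 54431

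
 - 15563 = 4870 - 20433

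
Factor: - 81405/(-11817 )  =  3^3*5^1*13^(- 1)*67^1 * 101^(-1) = 9045/1313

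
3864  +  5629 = 9493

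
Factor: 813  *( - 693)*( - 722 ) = 2^1*3^3*7^1*11^1*19^2 * 271^1 = 406781298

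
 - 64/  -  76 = 16/19 = 0.84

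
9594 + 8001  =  17595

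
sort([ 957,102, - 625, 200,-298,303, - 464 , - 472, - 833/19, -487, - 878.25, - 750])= [-878.25, - 750 ,-625 , - 487 ,-472, - 464,  -  298, - 833/19, 102, 200 , 303,957] 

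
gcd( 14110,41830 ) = 10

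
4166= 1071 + 3095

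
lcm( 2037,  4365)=30555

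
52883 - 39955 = 12928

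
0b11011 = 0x1b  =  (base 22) 15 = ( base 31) r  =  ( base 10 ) 27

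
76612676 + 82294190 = 158906866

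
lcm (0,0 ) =0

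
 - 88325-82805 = -171130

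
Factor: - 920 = -2^3*5^1*23^1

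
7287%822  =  711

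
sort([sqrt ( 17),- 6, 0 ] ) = [  -  6 , 0,  sqrt( 17) ] 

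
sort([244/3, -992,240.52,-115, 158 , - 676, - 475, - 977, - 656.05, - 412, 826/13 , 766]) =[ - 992, - 977, -676, - 656.05, - 475, - 412, -115,826/13, 244/3,158, 240.52 , 766] 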